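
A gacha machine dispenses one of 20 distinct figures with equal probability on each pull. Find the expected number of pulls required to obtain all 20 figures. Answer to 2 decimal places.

After i distinct types are collected, each trial gives a new one with probability (20−i)/20, so the expected wait for the next new type is 20/(20−i).
E = 20/20 + 20/19 + 20/18 + 20/17 + 20/16 + 20/15 + 20/14 + 20/13 + 20/12 + 20/11 + 20/10 + 20/9 + 20/8 + 20/7 + 20/6 + 20/5 + 20/4 + 20/3 + 20/2 + 20/1 = 279175675/3879876 ≈ 71.95.

71.95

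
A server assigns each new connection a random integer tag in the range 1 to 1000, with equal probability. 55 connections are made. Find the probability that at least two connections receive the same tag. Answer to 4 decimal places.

0.7797

It's easier to compute the probability that all 55 are distinct.
P(all distinct) = 1000/1000 · 999/1000 · ··· · 946/1000 ≈ 0.2203.
So the probability of at least one match is 1 − 0.2203 = 0.7797.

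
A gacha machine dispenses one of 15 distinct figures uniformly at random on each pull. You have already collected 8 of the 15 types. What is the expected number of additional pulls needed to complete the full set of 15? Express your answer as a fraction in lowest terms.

Starting from 8 distinct types, each trial gives a new one with probability (15−i)/15 when i types are held, so the wait for the next new type is 15/(15−i).
E = 15/7 + 15/6 + 15/5 + 15/4 + 15/3 + 15/2 + 15/1 = 1089/28.

1089/28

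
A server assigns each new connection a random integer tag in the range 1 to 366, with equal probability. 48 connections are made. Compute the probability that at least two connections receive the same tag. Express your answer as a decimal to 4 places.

It's easier to compute the probability that all 48 are distinct.
P(all distinct) = 366/366 · 365/366 · ··· · 319/366 ≈ 0.0398.
So the probability of at least one match is 1 − 0.0398 = 0.9602.

0.9602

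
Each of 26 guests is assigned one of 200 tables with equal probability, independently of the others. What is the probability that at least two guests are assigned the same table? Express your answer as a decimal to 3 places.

It's easier to compute the probability that all 26 are distinct.
P(all distinct) = 200/200 · 199/200 · ··· · 175/200 ≈ 0.183.
So the probability of at least one match is 1 − 0.183 = 0.817.

0.817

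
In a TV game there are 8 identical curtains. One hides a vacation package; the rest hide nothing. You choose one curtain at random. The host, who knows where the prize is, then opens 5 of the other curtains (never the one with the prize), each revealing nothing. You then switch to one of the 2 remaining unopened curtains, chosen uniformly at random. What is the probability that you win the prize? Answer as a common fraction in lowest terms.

7/16

Your original curtain holds the prize with probability 1/8, so the other 7 collectively hold it with probability 7/8.
The host can always find 5 empty curtains to open, so the reveals don't change that 7/8; it is now spread over the 2 remaining unopened curtains.
P(win by switching) = (7/8) · (1/2) = 7/16.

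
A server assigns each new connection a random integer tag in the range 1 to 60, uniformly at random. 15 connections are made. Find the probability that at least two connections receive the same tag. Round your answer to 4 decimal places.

It's easier to compute the probability that all 15 are distinct.
P(all distinct) = 60/60 · 59/60 · ··· · 46/60 ≈ 0.1479.
So the probability of at least one match is 1 − 0.1479 = 0.8521.

0.8521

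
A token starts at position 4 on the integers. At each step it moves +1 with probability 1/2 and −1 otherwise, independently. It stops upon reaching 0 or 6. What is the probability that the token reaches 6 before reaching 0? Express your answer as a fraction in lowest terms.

With a fair step, P(i) = ½P(i−1) + ½P(i+1) with P(0)=0, P(6)=1 has the linear solution P(i) = i/6.
P(4) = 4/6 = 2/3.

2/3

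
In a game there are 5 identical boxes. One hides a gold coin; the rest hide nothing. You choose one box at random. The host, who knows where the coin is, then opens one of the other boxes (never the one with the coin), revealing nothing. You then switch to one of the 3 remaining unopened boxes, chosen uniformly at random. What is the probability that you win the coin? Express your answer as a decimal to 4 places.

0.2667

Your original box holds the coin with probability 1/5, so the other 4 collectively hold it with probability 4/5.
The host can always find an empty box to open, so this doesn't change that 4/5; it is now spread over the 3 remaining unopened boxes.
P(win by switching) = (4/5) · (1/3) = 4/15 ≈ 0.2667.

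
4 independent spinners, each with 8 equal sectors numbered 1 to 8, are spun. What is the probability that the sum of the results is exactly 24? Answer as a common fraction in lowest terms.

There are 8^4 = 4096 equally likely outcomes.
The number of ordered 4-tuples from {1,…,8} summing to 24 is 161.
P(sum = 24) = 161/4096.

161/4096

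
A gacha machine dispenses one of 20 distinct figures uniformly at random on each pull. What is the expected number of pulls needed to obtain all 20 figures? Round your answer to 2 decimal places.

71.95

After i distinct types are collected, each trial gives a new one with probability (20−i)/20, so the expected wait for the next new type is 20/(20−i).
E = 20/20 + 20/19 + 20/18 + 20/17 + 20/16 + 20/15 + 20/14 + 20/13 + 20/12 + 20/11 + 20/10 + 20/9 + 20/8 + 20/7 + 20/6 + 20/5 + 20/4 + 20/3 + 20/2 + 20/1 = 279175675/3879876 ≈ 71.95.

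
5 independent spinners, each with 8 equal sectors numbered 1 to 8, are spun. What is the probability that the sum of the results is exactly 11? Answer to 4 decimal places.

There are 8^5 = 32768 equally likely outcomes.
The number of ordered 5-tuples from {1,…,8} summing to 11 is 210.
P(sum = 11) = 210/32768 = 105/16384 ≈ 0.0064.

0.0064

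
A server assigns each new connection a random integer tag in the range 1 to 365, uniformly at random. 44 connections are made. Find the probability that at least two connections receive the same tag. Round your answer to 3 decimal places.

It's easier to compute the probability that all 44 are distinct.
P(all distinct) = 365/365 · 364/365 · ··· · 322/365 ≈ 0.067.
So the probability of at least one match is 1 − 0.067 = 0.933.

0.933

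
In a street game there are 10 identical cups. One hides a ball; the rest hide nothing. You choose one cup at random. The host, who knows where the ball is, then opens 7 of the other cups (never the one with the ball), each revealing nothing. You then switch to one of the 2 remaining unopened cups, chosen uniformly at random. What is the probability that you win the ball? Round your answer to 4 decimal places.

Your original cup holds the ball with probability 1/10, so the other 9 collectively hold it with probability 9/10.
The host can always find 7 empty cups to open, so the reveals don't change that 9/10; it is now spread over the 2 remaining unopened cups.
P(win by switching) = (9/10) · (1/2) = 9/20 ≈ 0.4500.

0.4500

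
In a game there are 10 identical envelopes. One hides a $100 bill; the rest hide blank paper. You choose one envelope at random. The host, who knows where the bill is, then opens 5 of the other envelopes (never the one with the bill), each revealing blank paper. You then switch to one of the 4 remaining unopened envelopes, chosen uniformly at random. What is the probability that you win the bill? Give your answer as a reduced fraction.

9/40

Your original envelope holds the bill with probability 1/10, so the other 9 collectively hold it with probability 9/10.
The host can always find 5 empty envelopes to open, so the reveals don't change that 9/10; it is now spread over the 4 remaining unopened envelopes.
P(win by switching) = (9/10) · (1/4) = 9/40.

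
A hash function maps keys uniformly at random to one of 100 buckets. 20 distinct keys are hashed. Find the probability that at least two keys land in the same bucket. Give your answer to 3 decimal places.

0.870

It's easier to compute the probability that all 20 are distinct.
P(all distinct) = 100/100 · 99/100 · ··· · 81/100 ≈ 0.130.
So the probability of at least one match is 1 − 0.130 = 0.870.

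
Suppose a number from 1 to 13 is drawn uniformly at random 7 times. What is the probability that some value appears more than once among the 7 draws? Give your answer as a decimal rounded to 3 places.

P(all 7 different) = 13/13 · 12/13 · ··· · 7/13 ≈ 0.138.
P(at least two equal) = 1 − 0.138 = 0.862.

0.862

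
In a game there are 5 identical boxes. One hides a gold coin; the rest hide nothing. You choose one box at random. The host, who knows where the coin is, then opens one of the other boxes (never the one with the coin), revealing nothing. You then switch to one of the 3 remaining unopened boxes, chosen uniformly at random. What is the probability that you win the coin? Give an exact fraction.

Your original box holds the coin with probability 1/5, so the other 4 collectively hold it with probability 4/5.
The host can always find an empty box to open, so this doesn't change that 4/5; it is now spread over the 3 remaining unopened boxes.
P(win by switching) = (4/5) · (1/3) = 4/15.

4/15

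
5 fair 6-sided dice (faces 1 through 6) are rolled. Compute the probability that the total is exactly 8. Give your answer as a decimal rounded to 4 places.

There are 6^5 = 7776 equally likely outcomes.
The number of ordered 5-tuples from {1,…,6} summing to 8 is 35.
P(sum = 8) = 35/7776 ≈ 0.0045.

0.0045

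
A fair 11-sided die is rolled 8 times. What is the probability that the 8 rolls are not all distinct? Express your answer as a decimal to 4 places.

P(all 8 different) = 11/11 · 10/11 · ··· · 4/11 ≈ 0.0310.
P(at least two equal) = 1 − 0.0310 = 0.9690.

0.9690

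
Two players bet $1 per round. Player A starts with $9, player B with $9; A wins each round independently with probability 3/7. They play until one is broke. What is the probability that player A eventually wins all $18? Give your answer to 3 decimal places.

Let r = q/p = (4/7)/(3/7) = 4/3. The recurrence P(i) = p·P(i+1) + q·P(i−1) with P(0)=0, P(18)=1 gives P(i) = (1 − r^i)/(1 − r^18).
P(9) = (1 − (4/3)^9) / (1 − (4/3)^18) = 19683/281827 ≈ 0.070.

0.070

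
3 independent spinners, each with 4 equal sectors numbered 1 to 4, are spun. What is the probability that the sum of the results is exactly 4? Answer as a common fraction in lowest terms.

3/64

There are 4^3 = 64 equally likely outcomes.
The number of ordered 3-tuples from {1,…,4} summing to 4 is 3.
P(sum = 4) = 3/64.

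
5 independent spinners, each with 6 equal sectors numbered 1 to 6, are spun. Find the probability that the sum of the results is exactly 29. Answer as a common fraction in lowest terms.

There are 6^5 = 7776 equally likely outcomes.
The number of ordered 5-tuples from {1,…,6} summing to 29 is 5.
P(sum = 29) = 5/7776.

5/7776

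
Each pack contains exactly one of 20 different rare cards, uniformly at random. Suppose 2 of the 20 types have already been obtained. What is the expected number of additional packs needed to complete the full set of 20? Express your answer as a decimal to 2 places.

69.90

Starting from 2 distinct types, each trial gives a new one with probability (20−i)/20 when i types are held, so the wait for the next new type is 20/(20−i).
E = 20/18 + 20/17 + 20/16 + 20/15 + 20/14 + 20/13 + 20/12 + 20/11 + 20/10 + 20/9 + 20/8 + 20/7 + 20/6 + 20/5 + 20/4 + 20/3 + 20/2 + 20/1 = 14274301/204204 ≈ 69.90.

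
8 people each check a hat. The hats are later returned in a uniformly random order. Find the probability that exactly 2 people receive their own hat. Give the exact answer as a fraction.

53/288

Choose which 2 of the 8 are fixed: C(8,2) = 28 ways.
The remaining 6 must have no fixed point: D(6) = 265.
P = 28·265/40320 = 53/288.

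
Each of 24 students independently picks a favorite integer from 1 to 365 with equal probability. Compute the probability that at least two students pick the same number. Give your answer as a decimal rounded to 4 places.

It's easier to compute the probability that all 24 are distinct.
P(all distinct) = 365/365 · 364/365 · ··· · 342/365 ≈ 0.4617.
So the probability of at least one match is 1 − 0.4617 = 0.5383.

0.5383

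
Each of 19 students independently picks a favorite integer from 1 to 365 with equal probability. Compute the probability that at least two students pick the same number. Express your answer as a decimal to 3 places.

0.379

It's easier to compute the probability that all 19 are distinct.
P(all distinct) = 365/365 · 364/365 · ··· · 347/365 ≈ 0.621.
So the probability of at least one match is 1 − 0.621 = 0.379.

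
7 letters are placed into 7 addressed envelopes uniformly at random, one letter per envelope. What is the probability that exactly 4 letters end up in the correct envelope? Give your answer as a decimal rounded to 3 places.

Choose which 4 of the 7 are fixed: C(7,4) = 35 ways.
The remaining 3 must have no fixed point: D(3) = 2.
P = 35·2/5040 = 1/72 ≈ 0.014.

0.014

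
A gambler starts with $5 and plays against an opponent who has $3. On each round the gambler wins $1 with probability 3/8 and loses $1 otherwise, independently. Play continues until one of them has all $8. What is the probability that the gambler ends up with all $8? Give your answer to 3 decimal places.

Let r = q/p = (5/8)/(3/8) = 5/3. The recurrence P(i) = p·P(i+1) + q·P(i−1) with P(0)=0, P(8)=1 gives P(i) = (1 − r^i)/(1 − r^8).
P(5) = (1 − (5/3)^5) / (1 − (5/3)^8) = 38907/192032 ≈ 0.203.

0.203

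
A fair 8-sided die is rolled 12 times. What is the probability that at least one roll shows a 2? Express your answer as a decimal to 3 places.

0.799

P(no roll shows a 2) = (7/8)^12 ≈ 0.201.
P(at least one) = 1 − 0.201 = 0.799.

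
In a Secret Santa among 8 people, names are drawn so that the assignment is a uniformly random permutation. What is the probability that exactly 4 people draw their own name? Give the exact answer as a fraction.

1/64

Choose which 4 of the 8 are fixed: C(8,4) = 70 ways.
The remaining 4 must have no fixed point: D(4) = 9.
P = 70·9/40320 = 1/64.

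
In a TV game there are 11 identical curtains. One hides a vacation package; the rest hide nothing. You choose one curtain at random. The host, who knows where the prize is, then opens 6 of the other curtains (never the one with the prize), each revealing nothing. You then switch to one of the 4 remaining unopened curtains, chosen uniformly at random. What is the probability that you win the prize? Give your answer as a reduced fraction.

Your original curtain holds the prize with probability 1/11, so the other 10 collectively hold it with probability 10/11.
The host can always find 6 empty curtains to open, so the reveals don't change that 10/11; it is now spread over the 4 remaining unopened curtains.
P(win by switching) = (10/11) · (1/4) = 5/22.

5/22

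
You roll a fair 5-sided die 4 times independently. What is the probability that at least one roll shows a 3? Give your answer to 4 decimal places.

P(no roll shows a 3) = (4/5)^4 ≈ 0.4096.
P(at least one) = 1 − 0.4096 = 0.5904.

0.5904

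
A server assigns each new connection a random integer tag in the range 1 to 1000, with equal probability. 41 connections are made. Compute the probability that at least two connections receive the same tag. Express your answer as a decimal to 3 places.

0.565

It's easier to compute the probability that all 41 are distinct.
P(all distinct) = 1000/1000 · 999/1000 · ··· · 960/1000 ≈ 0.435.
So the probability of at least one match is 1 − 0.435 = 0.565.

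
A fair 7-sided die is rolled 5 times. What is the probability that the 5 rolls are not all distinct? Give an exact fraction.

P(all 5 different) = 7/7 · 6/7 · ··· · 3/7 = 360/2401.
P(at least two equal) = 1 − 360/2401 = 2041/2401.

2041/2401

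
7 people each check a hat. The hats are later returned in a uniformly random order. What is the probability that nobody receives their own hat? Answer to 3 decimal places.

0.368

This is the derangement probability: permutations of 7 with no fixed point.
D(7) = 7! · (1 − 1/1! + 1/2! − ··· + (−1)^7/7!) = 1854.
P = 1854/5040 = 103/280 ≈ 0.368.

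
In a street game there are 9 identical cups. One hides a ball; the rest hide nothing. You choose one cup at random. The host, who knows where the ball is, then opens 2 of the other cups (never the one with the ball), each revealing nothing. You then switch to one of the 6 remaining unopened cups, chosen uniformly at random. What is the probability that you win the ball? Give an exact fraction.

4/27

Your original cup holds the ball with probability 1/9, so the other 8 collectively hold it with probability 8/9.
The host can always find 2 empty cups to open, so the reveals don't change that 8/9; it is now spread over the 6 remaining unopened cups.
P(win by switching) = (8/9) · (1/6) = 4/27.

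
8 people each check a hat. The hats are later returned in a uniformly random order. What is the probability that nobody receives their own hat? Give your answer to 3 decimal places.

0.368

This is the derangement probability: permutations of 8 with no fixed point.
D(8) = 8! · (1 − 1/1! + 1/2! − ··· + (−1)^8/8!) = 14833.
P = 14833/40320 = 2119/5760 ≈ 0.368.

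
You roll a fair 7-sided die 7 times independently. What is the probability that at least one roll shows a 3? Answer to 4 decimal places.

0.6601

P(no roll shows a 3) = (6/7)^7 ≈ 0.3399.
P(at least one) = 1 − 0.3399 = 0.6601.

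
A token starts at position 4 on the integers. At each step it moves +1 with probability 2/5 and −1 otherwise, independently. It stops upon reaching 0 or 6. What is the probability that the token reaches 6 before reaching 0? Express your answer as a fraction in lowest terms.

52/133

Let r = q/p = (3/5)/(2/5) = 3/2. The recurrence P(i) = p·P(i+1) + q·P(i−1) with P(0)=0, P(6)=1 gives P(i) = (1 − r^i)/(1 − r^6).
P(4) = (1 − (3/2)^4) / (1 − (3/2)^6) = 52/133.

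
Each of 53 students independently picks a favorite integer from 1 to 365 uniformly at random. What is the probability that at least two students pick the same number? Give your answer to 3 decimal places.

0.981

It's easier to compute the probability that all 53 are distinct.
P(all distinct) = 365/365 · 364/365 · ··· · 313/365 ≈ 0.019.
So the probability of at least one match is 1 − 0.019 = 0.981.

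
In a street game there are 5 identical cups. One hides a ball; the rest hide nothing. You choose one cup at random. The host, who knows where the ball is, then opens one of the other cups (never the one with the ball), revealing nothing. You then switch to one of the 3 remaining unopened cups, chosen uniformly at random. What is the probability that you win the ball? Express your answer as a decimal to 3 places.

0.267

Your original cup holds the ball with probability 1/5, so the other 4 collectively hold it with probability 4/5.
The host can always find an empty cup to open, so this doesn't change that 4/5; it is now spread over the 3 remaining unopened cups.
P(win by switching) = (4/5) · (1/3) = 4/15 ≈ 0.267.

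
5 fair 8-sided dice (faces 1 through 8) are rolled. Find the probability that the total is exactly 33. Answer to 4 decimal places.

There are 8^5 = 32768 equally likely outcomes.
The number of ordered 5-tuples from {1,…,8} summing to 33 is 330.
P(sum = 33) = 330/32768 = 165/16384 ≈ 0.0101.

0.0101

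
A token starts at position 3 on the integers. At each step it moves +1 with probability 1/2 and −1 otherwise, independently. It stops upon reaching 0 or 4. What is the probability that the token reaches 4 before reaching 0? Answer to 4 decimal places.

With a fair step, P(i) = ½P(i−1) + ½P(i+1) with P(0)=0, P(4)=1 has the linear solution P(i) = i/4.
P(3) = 3/4 ≈ 0.7500.

0.7500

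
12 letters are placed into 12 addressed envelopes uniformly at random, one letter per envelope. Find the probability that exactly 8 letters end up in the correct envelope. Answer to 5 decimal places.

0.00001

Choose which 8 of the 12 are fixed: C(12,8) = 495 ways.
The remaining 4 must have no fixed point: D(4) = 9.
P = 495·9/479001600 = 1/107520 ≈ 0.00001.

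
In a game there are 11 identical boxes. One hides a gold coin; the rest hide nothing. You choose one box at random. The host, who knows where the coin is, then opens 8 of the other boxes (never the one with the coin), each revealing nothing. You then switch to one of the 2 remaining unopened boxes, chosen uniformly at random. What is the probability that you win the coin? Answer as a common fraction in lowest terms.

5/11

Your original box holds the coin with probability 1/11, so the other 10 collectively hold it with probability 10/11.
The host can always find 8 empty boxes to open, so the reveals don't change that 10/11; it is now spread over the 2 remaining unopened boxes.
P(win by switching) = (10/11) · (1/2) = 5/11.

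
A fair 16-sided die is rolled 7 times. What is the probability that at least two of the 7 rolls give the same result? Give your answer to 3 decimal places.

P(all 7 different) = 16/16 · 15/16 · ··· · 10/16 ≈ 0.215.
P(at least two equal) = 1 − 0.215 = 0.785.

0.785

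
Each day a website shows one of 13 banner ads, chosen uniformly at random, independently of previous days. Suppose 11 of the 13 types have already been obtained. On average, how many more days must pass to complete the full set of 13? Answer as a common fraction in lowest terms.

39/2

Starting from 11 distinct types, each trial gives a new one with probability (13−i)/13 when i types are held, so the wait for the next new type is 13/(13−i).
E = 13/2 + 13/1 = 39/2.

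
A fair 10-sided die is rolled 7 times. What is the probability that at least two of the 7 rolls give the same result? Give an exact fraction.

2936/3125

P(all 7 different) = 10/10 · 9/10 · ··· · 4/10 = 189/3125.
P(at least two equal) = 1 − 189/3125 = 2936/3125.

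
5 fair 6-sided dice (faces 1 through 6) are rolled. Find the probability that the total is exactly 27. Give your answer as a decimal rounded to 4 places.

There are 6^5 = 7776 equally likely outcomes.
The number of ordered 5-tuples from {1,…,6} summing to 27 is 35.
P(sum = 27) = 35/7776 ≈ 0.0045.

0.0045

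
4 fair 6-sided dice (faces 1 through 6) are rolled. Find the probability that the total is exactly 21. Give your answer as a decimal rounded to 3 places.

0.015

There are 6^4 = 1296 equally likely outcomes.
The number of ordered 4-tuples from {1,…,6} summing to 21 is 20.
P(sum = 21) = 20/1296 = 5/324 ≈ 0.015.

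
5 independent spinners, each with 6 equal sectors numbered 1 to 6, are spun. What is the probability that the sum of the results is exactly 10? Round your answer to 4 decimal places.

0.0162

There are 6^5 = 7776 equally likely outcomes.
The number of ordered 5-tuples from {1,…,6} summing to 10 is 126.
P(sum = 10) = 126/7776 = 7/432 ≈ 0.0162.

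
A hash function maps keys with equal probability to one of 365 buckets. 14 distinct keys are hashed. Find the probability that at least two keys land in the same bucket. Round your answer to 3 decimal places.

0.223

It's easier to compute the probability that all 14 are distinct.
P(all distinct) = 365/365 · 364/365 · ··· · 352/365 ≈ 0.777.
So the probability of at least one match is 1 − 0.777 = 0.223.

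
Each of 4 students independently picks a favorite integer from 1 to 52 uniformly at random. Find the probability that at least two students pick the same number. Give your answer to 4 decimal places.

It's easier to compute the probability that all 4 are distinct.
P(all distinct) = 52/52 · 51/52 · ··· · 49/52 ≈ 0.8886.
So the probability of at least one match is 1 − 0.8886 = 0.1114.

0.1114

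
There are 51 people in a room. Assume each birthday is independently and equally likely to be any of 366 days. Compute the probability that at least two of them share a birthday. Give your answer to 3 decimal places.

0.974

It's easier to compute the probability that all 51 are distinct.
P(all distinct) = 366/366 · 365/366 · ··· · 316/366 ≈ 0.026.
So the probability of at least one match is 1 − 0.026 = 0.974.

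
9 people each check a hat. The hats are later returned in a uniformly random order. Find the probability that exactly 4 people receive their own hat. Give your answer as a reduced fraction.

11/720

Choose which 4 of the 9 are fixed: C(9,4) = 126 ways.
The remaining 5 must have no fixed point: D(5) = 44.
P = 126·44/362880 = 11/720.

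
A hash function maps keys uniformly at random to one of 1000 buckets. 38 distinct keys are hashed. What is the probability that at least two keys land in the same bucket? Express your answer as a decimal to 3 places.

0.509

It's easier to compute the probability that all 38 are distinct.
P(all distinct) = 1000/1000 · 999/1000 · ··· · 963/1000 ≈ 0.491.
So the probability of at least one match is 1 − 0.491 = 0.509.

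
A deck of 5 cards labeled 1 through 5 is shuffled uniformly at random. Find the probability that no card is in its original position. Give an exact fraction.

This is the derangement probability: permutations of 5 with no fixed point.
D(5) = 5! · (1 − 1/1! + 1/2! − ··· + (−1)^5/5!) = 44.
P = 44/120 = 11/30.

11/30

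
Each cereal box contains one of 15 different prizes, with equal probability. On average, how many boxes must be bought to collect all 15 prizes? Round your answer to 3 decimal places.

49.773

After i distinct types are collected, each trial gives a new one with probability (15−i)/15, so the expected wait for the next new type is 15/(15−i).
E = 15/15 + 15/14 + 15/13 + 15/12 + 15/11 + 15/10 + 15/9 + 15/8 + 15/7 + 15/6 + 15/5 + 15/4 + 15/3 + 15/2 + 15/1 = 1195757/24024 ≈ 49.773.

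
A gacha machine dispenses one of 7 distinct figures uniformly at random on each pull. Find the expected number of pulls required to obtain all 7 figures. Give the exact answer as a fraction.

After i distinct types are collected, each trial gives a new one with probability (7−i)/7, so the expected wait for the next new type is 7/(7−i).
E = 7/7 + 7/6 + 7/5 + 7/4 + 7/3 + 7/2 + 7/1 = 363/20.

363/20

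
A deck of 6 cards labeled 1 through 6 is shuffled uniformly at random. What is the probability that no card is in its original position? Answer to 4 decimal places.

This is the derangement probability: permutations of 6 with no fixed point.
D(6) = 6! · (1 − 1/1! + 1/2! − ··· + (−1)^6/6!) = 265.
P = 265/720 = 53/144 ≈ 0.3681.

0.3681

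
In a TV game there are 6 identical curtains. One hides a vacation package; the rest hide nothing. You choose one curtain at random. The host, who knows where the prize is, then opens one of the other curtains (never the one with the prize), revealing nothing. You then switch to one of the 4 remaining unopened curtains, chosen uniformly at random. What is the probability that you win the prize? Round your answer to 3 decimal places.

Your original curtain holds the prize with probability 1/6, so the other 5 collectively hold it with probability 5/6.
The host can always find an empty curtain to open, so this doesn't change that 5/6; it is now spread over the 4 remaining unopened curtains.
P(win by switching) = (5/6) · (1/4) = 5/24 ≈ 0.208.

0.208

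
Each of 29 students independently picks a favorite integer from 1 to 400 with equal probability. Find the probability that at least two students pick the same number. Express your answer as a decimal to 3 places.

0.647

It's easier to compute the probability that all 29 are distinct.
P(all distinct) = 400/400 · 399/400 · ··· · 372/400 ≈ 0.353.
So the probability of at least one match is 1 − 0.353 = 0.647.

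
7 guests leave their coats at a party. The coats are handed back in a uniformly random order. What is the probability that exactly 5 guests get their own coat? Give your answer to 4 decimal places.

0.0042

Choose which 5 of the 7 are fixed: C(7,5) = 21 ways.
The remaining 2 must have no fixed point: D(2) = 1.
P = 21·1/5040 = 1/240 ≈ 0.0042.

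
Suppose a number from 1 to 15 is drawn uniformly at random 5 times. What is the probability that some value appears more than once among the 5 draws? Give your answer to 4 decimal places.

P(all 5 different) = 15/15 · 14/15 · ··· · 11/15 ≈ 0.4745.
P(at least two equal) = 1 − 0.4745 = 0.5255.

0.5255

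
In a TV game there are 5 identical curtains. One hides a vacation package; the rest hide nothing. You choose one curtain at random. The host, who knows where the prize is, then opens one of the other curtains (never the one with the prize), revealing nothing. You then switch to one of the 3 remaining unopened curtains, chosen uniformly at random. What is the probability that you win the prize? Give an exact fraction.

4/15

Your original curtain holds the prize with probability 1/5, so the other 4 collectively hold it with probability 4/5.
The host can always find an empty curtain to open, so this doesn't change that 4/5; it is now spread over the 3 remaining unopened curtains.
P(win by switching) = (4/5) · (1/3) = 4/15.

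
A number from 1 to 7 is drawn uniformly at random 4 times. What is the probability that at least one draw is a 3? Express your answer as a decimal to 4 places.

0.4602

P(no draw is a 3) = (6/7)^4 ≈ 0.5398.
P(at least one) = 1 − 0.5398 = 0.4602.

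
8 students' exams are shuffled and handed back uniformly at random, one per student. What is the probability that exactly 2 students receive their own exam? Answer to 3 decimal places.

Choose which 2 of the 8 are fixed: C(8,2) = 28 ways.
The remaining 6 must have no fixed point: D(6) = 265.
P = 28·265/40320 = 53/288 ≈ 0.184.

0.184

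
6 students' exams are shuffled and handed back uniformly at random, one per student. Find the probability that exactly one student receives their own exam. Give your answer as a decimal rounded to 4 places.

0.3667

Choose which one is fixed: C(6,1) = 6 ways.
The remaining 5 must have no fixed point: D(5) = 44.
P = 6·44/720 = 11/30 ≈ 0.3667.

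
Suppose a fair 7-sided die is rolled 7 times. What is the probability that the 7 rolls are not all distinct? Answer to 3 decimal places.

0.994

P(all 7 different) = 7/7 · 6/7 · ··· · 1/7 ≈ 0.006.
P(at least two equal) = 1 − 0.006 = 0.994.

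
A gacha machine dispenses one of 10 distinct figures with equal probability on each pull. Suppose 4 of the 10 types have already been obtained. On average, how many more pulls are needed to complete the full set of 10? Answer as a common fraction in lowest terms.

49/2

Starting from 4 distinct types, each trial gives a new one with probability (10−i)/10 when i types are held, so the wait for the next new type is 10/(10−i).
E = 10/6 + 10/5 + 10/4 + 10/3 + 10/2 + 10/1 = 49/2.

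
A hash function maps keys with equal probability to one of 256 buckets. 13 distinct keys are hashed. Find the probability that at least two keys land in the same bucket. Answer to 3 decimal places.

0.266

It's easier to compute the probability that all 13 are distinct.
P(all distinct) = 256/256 · 255/256 · ··· · 244/256 ≈ 0.734.
So the probability of at least one match is 1 − 0.734 = 0.266.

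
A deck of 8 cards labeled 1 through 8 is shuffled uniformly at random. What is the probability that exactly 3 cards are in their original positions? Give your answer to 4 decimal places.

Choose which 3 of the 8 are fixed: C(8,3) = 56 ways.
The remaining 5 must have no fixed point: D(5) = 44.
P = 56·44/40320 = 11/180 ≈ 0.0611.

0.0611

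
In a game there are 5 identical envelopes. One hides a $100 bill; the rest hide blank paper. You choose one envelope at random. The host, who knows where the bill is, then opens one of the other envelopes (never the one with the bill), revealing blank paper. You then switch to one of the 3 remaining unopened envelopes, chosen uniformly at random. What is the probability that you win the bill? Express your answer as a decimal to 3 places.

0.267

Your original envelope holds the bill with probability 1/5, so the other 4 collectively hold it with probability 4/5.
The host can always find an empty envelope to open, so this doesn't change that 4/5; it is now spread over the 3 remaining unopened envelopes.
P(win by switching) = (4/5) · (1/3) = 4/15 ≈ 0.267.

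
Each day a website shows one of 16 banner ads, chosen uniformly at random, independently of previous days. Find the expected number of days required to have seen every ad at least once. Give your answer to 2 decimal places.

After i distinct types are collected, each trial gives a new one with probability (16−i)/16, so the expected wait for the next new type is 16/(16−i).
E = 16/16 + 16/15 + 16/14 + 16/13 + 16/12 + 16/11 + 16/10 + 16/9 + 16/8 + 16/7 + 16/6 + 16/5 + 16/4 + 16/3 + 16/2 + 16/1 = 2436559/45045 ≈ 54.09.

54.09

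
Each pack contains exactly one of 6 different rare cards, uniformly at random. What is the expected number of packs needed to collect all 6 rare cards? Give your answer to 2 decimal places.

14.70

After i distinct types are collected, each trial gives a new one with probability (6−i)/6, so the expected wait for the next new type is 6/(6−i).
E = 6/6 + 6/5 + 6/4 + 6/3 + 6/2 + 6/1 = 147/10 ≈ 14.70.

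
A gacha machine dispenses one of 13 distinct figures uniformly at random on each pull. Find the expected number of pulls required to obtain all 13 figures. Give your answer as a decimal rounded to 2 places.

41.34

After i distinct types are collected, each trial gives a new one with probability (13−i)/13, so the expected wait for the next new type is 13/(13−i).
E = 13/13 + 13/12 + 13/11 + 13/10 + 13/9 + 13/8 + 13/7 + 13/6 + 13/5 + 13/4 + 13/3 + 13/2 + 13/1 = 1145993/27720 ≈ 41.34.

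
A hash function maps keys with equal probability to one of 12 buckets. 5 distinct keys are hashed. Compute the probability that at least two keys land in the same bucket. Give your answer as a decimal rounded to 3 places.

It's easier to compute the probability that all 5 are distinct.
P(all distinct) = 12/12 · 11/12 · ··· · 8/12 ≈ 0.382.
So the probability of at least one match is 1 − 0.382 = 0.618.

0.618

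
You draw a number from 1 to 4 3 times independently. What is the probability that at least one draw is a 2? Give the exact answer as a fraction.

37/64

P(no draw is a 2) = (3/4)^3 = 27/64.
P(at least one) = 1 − 27/64 = 37/64.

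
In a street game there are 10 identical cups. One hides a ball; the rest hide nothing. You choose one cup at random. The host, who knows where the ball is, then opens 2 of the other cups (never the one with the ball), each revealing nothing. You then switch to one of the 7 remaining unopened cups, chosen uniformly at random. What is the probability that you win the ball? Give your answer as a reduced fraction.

Your original cup holds the ball with probability 1/10, so the other 9 collectively hold it with probability 9/10.
The host can always find 2 empty cups to open, so the reveals don't change that 9/10; it is now spread over the 7 remaining unopened cups.
P(win by switching) = (9/10) · (1/7) = 9/70.

9/70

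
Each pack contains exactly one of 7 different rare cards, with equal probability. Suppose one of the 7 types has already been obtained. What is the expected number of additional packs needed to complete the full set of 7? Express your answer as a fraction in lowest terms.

343/20

Starting from 1 distinct type, each trial gives a new one with probability (7−i)/7 when i types are held, so the wait for the next new type is 7/(7−i).
E = 7/6 + 7/5 + 7/4 + 7/3 + 7/2 + 7/1 = 343/20.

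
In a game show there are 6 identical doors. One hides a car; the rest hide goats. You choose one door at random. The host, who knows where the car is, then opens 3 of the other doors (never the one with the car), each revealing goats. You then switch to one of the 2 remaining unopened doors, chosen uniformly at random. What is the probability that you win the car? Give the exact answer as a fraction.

Your original door holds the car with probability 1/6, so the other 5 collectively hold it with probability 5/6.
The host can always find 3 empty doors to open, so the reveals don't change that 5/6; it is now spread over the 2 remaining unopened doors.
P(win by switching) = (5/6) · (1/2) = 5/12.

5/12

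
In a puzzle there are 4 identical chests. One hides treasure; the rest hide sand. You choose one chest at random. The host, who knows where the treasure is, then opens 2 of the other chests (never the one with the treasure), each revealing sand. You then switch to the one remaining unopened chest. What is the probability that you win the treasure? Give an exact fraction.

3/4

Your original chest holds the treasure with probability 1/4, so the other 3 collectively hold it with probability 3/4.
The host can always find 2 empty chests to open, so the reveals don't change that 3/4; it is now spread over the 1 remaining unopened chest.
P(win by switching) = (3/4) · (1/1) = 3/4.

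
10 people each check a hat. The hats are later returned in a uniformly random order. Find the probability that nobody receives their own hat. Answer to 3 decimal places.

This is the derangement probability: permutations of 10 with no fixed point.
D(10) = 10! · (1 − 1/1! + 1/2! − ··· + (−1)^10/10!) = 1334961.
P = 1334961/3628800 = 16481/44800 ≈ 0.368.

0.368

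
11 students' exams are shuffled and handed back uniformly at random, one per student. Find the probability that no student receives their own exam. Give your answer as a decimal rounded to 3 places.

This is the derangement probability: permutations of 11 with no fixed point.
D(11) = 11! · (1 − 1/1! + 1/2! − ··· + (−1)^11/11!) = 14684570.
P = 14684570/39916800 = 1468457/3991680 ≈ 0.368.

0.368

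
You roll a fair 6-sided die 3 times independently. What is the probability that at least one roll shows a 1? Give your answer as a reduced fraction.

91/216

P(no roll shows a 1) = (5/6)^3 = 125/216.
P(at least one) = 1 − 125/216 = 91/216.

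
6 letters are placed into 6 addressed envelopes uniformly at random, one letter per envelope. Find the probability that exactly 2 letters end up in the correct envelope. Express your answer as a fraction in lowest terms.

Choose which 2 of the 6 are fixed: C(6,2) = 15 ways.
The remaining 4 must have no fixed point: D(4) = 9.
P = 15·9/720 = 3/16.

3/16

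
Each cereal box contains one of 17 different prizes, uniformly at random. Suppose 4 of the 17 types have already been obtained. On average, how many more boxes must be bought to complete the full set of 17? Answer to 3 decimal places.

Starting from 4 distinct types, each trial gives a new one with probability (17−i)/17 when i types are held, so the wait for the next new type is 17/(17−i).
E = 17/13 + 17/12 + 17/11 + 17/10 + 17/9 + 17/8 + 17/7 + 17/6 + 17/5 + 17/4 + 17/3 + 17/2 + 17/1 = 19481881/360360 ≈ 54.062.

54.062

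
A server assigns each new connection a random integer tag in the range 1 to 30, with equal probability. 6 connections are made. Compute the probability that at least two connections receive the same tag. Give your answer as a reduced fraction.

It's easier to compute the probability that all 6 are distinct.
P(all distinct) = 30/30 · 29/30 · ··· · 25/30 = 2639/4500.
So the probability of at least one match is 1 − 2639/4500 = 1861/4500.

1861/4500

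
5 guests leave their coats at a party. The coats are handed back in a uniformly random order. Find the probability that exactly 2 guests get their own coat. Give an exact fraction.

1/6

Choose which 2 of the 5 are fixed: C(5,2) = 10 ways.
The remaining 3 must have no fixed point: D(3) = 2.
P = 10·2/120 = 1/6.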